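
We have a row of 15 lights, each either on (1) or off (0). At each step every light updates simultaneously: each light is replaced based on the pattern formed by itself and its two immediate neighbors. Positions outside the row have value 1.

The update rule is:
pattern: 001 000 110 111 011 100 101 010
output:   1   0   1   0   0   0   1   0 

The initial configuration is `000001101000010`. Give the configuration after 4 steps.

step 1: 000010110000101
step 2: 000101010001010
step 3: 001010100010101
step 4: 010101000101010

010101000101010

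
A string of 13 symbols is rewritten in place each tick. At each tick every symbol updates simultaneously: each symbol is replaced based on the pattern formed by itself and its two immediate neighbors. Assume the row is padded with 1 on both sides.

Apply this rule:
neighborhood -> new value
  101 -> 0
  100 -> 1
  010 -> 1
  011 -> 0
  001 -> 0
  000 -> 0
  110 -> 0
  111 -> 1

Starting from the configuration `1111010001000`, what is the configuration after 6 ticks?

1110011001100
1101000100010
1001100110010
0100010001010
0110011001010
0001000101010

0001000101010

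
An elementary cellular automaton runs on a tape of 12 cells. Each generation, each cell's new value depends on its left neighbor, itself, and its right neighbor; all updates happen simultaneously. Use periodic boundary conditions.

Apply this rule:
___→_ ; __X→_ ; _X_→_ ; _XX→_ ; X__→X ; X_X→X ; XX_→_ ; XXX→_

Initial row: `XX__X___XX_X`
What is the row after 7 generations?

____X___X__X

__X__X____X_
___X__X____X
X___X__X____
_X___X__X___
__X___X__X__
___X___X__X_
____X___X__X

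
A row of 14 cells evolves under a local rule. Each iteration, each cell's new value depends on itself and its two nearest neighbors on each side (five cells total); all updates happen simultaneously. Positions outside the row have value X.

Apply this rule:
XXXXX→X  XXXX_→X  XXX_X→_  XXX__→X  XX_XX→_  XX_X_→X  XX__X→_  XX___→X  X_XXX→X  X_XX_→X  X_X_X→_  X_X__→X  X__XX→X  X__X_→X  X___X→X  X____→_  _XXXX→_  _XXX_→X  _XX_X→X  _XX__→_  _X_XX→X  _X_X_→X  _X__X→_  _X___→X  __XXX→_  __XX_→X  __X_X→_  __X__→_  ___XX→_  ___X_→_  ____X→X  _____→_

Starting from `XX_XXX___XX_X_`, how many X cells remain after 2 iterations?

7

iteration 1: X__XXXXX_XXX_X
iteration 2: X_X__XX__XX__X
count of X: 7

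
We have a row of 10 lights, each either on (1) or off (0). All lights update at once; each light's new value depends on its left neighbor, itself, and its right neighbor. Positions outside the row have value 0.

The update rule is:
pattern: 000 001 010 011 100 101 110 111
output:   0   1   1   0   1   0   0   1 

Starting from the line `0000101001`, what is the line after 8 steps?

1111100011

0001101111
0010000110
0111001001
1010111111
1010011110
1011101101
1001000001
1111100011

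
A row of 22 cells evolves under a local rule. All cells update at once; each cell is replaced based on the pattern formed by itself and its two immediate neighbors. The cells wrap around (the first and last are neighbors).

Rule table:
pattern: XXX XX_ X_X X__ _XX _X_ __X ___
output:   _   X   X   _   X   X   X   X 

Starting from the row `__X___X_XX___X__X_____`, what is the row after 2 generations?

__XXX____XXX_XXXXXX___

generation 1: XXX_XXXXXX_XXX_XX_XXXX
generation 2: __XXX____XXX_XXXXXX___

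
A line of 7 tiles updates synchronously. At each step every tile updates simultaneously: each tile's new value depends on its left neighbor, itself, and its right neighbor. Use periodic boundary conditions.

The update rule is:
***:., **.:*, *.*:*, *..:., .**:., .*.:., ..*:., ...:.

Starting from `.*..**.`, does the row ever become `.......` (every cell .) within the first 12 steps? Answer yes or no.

.....*.
.......
all cells are . at step 2

yes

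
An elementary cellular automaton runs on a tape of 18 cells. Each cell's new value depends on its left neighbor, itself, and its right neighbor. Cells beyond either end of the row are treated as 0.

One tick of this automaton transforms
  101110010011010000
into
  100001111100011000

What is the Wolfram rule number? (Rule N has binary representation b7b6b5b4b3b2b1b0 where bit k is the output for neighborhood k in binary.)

position 3: 111 → 0  (bit 7 = 0)
position 4: 110 → 0  (bit 6 = 0)
position 1: 101 → 0  (bit 5 = 0)
position 5: 100 → 1  (bit 4 = 1)
position 2: 011 → 0  (bit 3 = 0)
position 0: 010 → 1  (bit 2 = 1)
position 6: 001 → 1  (bit 1 = 1)
position 15: 000 → 0  (bit 0 = 0)
bits b7..b0 = 00010110 = 22

22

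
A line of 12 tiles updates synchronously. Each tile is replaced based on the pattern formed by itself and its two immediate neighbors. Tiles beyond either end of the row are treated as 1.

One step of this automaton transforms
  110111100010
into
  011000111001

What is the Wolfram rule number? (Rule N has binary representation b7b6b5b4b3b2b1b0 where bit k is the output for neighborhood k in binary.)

113

position 0: 111 → 0  (bit 7 = 0)
position 1: 110 → 1  (bit 6 = 1)
position 2: 101 → 1  (bit 5 = 1)
position 7: 100 → 1  (bit 4 = 1)
position 3: 011 → 0  (bit 3 = 0)
position 10: 010 → 0  (bit 2 = 0)
position 9: 001 → 0  (bit 1 = 0)
position 8: 000 → 1  (bit 0 = 1)
bits b7..b0 = 01110001 = 113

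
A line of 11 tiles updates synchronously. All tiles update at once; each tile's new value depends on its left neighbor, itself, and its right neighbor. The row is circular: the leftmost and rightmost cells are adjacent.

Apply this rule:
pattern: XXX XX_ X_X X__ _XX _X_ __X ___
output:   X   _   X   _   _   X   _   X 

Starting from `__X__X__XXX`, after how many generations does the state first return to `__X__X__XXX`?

31

__X__X___X_
X_X__X_X_X_
XXX__XXXXXX
XX____XXXXX
X__XX__XXXX
________XXX
_XXXXXX__X_
__XXXX___X_
X__XX__X_X_
X______XXXX
__XXXX__XXX
___XX____X_
XX____XX_X_
___XX___XXX
_X____X__X_
_X_XX_X__X_
_XX__XX__X_
_________X_
XXXXXXXX_X_
_XXXXXX_XXX
X_XXXX_X_X_
XX_XX_XXXXX
X_X__X_XXXX
_XX__XX_XXX
X______X_X_
X_XXXX_XXXX
_X_XX_X_XXX
XXX__XXX_X_
_X____X_XXX
XX_XX_XX_X_
__X__X__XXX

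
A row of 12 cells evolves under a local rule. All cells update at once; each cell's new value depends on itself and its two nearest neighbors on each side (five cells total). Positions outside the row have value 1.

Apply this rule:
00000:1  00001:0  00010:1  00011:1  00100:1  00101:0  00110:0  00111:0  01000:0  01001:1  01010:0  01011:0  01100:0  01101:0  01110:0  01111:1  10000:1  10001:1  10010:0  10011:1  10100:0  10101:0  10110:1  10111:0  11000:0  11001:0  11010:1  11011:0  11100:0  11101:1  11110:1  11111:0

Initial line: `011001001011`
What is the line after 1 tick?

010001100001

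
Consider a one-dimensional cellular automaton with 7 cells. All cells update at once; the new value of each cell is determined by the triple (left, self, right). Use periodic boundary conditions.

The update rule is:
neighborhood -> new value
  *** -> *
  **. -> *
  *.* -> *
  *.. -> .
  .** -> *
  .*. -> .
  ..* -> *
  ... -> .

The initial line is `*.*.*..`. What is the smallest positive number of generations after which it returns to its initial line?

.*.*..*
*.*..*.
.*..*.*
*..*.*.
..*.*.*
.*.*.*.
*.*.*..

7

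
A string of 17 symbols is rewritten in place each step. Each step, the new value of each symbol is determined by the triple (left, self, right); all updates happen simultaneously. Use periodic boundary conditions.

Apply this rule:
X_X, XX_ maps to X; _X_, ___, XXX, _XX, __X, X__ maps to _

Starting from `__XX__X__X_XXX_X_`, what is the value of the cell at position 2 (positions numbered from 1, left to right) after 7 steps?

___X______X__XX__
______________X__
_________________
_________________  (fixed point — unchanged through step 7)
position 2 holds _

_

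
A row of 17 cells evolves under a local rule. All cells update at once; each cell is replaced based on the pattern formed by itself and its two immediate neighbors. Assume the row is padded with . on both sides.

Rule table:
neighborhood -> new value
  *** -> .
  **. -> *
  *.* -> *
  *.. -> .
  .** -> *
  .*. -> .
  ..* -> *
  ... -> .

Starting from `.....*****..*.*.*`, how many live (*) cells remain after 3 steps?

7

....**...*.*.*.*.
...***..*.*.*.*..
..**.*.*.*.*.*...
count of *: 7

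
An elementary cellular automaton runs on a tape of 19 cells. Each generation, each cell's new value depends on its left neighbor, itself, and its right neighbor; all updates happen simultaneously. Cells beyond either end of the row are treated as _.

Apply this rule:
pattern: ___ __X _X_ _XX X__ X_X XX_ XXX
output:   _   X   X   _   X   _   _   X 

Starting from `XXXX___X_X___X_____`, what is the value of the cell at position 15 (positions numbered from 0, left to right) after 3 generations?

X

_XX_X_XX_XX_XXX____
X___X________X_X___
XX_XXX______XX_XX__
position 15 holds X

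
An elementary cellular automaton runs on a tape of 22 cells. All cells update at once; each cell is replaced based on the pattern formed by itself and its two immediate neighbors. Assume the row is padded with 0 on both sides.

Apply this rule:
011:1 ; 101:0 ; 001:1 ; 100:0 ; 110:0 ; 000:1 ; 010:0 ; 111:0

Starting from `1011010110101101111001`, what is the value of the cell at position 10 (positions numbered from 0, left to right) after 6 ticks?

1

0010000100001001000010
1100111001110010011100
1001100011000100110001
0011001110011001100110
1110011000110011001100
1000110011100110011001
position 10 holds 1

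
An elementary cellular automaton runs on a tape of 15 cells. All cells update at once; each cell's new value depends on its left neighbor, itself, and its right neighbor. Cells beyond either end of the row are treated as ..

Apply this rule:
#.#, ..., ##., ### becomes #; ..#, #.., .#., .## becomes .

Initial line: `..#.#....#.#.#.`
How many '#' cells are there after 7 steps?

8

#..#..##..#.#..
.......#...#..#
######...#.....
.#####.#...####
..#####..#..###
#..####......##
....###.####..#
count of #: 8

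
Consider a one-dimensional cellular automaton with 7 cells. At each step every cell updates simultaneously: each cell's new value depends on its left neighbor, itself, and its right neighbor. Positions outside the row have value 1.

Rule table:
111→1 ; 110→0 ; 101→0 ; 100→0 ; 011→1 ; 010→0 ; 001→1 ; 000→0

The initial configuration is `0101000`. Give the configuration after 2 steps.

0000001
0000011

0000011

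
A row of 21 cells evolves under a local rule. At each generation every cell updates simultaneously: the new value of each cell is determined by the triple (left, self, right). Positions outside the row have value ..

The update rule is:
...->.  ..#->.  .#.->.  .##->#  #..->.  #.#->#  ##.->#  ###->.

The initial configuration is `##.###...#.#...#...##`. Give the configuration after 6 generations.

...##..............##

####.#....#........##
#..##..............##
...##..............##
...##..............##  (fixed point — unchanged through generation 6)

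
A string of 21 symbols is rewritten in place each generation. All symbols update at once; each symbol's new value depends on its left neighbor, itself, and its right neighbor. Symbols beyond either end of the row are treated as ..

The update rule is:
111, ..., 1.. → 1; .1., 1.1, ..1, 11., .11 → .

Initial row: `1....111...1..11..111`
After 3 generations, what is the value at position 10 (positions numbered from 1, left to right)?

.111..1.11..1...1..1.
..1.1.....1..11..1..1
1....1111..1...1..1..
position 10 holds .

.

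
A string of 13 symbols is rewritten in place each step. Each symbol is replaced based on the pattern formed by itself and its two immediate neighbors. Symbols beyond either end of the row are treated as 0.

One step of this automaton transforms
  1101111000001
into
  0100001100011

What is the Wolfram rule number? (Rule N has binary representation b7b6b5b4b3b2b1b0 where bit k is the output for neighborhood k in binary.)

position 4: 111 → 0  (bit 7 = 0)
position 1: 110 → 1  (bit 6 = 1)
position 2: 101 → 0  (bit 5 = 0)
position 7: 100 → 1  (bit 4 = 1)
position 0: 011 → 0  (bit 3 = 0)
position 12: 010 → 1  (bit 2 = 1)
position 11: 001 → 1  (bit 1 = 1)
position 8: 000 → 0  (bit 0 = 0)
bits b7..b0 = 01010110 = 86

86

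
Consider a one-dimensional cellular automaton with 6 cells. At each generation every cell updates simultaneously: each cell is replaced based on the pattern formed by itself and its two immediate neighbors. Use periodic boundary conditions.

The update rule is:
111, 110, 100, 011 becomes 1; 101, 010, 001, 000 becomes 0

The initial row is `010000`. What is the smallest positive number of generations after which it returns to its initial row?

generation 1: 001000
generation 2: 000100
generation 3: 000010
generation 4: 000001
generation 5: 100000
generation 6: 010000

6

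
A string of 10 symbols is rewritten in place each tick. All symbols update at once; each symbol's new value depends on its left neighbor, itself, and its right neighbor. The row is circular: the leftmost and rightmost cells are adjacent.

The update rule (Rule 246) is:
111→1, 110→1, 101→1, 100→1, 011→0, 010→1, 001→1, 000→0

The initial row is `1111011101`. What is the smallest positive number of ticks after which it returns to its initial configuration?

tick 1: 1111101110
tick 2: 0111110111
tick 3: 1011111011
tick 4: 1101111101
tick 5: 1110111110
tick 6: 0111011111
tick 7: 1011101111
tick 8: 1101110111
tick 9: 1110111011
tick 10: 1111011101

10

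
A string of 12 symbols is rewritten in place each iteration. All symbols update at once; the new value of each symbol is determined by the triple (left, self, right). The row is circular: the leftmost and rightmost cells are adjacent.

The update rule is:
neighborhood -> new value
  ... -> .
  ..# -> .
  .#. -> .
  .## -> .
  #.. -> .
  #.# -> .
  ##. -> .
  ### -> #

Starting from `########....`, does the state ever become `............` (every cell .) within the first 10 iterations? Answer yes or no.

yes

iteration 1: .######.....
iteration 2: ..####......
iteration 3: ...##.......
iteration 4: ............
all cells are . at iteration 4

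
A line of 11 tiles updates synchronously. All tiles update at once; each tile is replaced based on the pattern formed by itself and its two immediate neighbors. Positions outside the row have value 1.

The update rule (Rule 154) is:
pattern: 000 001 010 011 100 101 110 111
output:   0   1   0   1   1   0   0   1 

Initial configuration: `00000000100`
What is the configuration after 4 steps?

step 1: 10000001011
step 2: 01000010011
step 3: 00100101111
step 4: 11011001111

11011001111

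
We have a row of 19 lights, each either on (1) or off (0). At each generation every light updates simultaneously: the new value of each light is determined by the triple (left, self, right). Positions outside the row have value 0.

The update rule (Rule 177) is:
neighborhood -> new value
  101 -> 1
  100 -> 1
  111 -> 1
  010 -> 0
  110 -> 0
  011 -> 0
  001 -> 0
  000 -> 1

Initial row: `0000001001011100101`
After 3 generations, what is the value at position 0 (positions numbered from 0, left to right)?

0

1111100100101010010
0111010010010101001
0010101001001010100
position 0 holds 0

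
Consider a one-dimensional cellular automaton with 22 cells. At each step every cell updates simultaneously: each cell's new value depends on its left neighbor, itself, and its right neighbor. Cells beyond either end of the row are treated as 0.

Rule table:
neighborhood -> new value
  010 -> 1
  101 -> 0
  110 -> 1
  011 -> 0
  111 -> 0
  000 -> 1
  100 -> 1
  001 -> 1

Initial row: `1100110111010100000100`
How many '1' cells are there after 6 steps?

8

step 1: 0111010001010111111111
step 2: 1001011111010000000001
step 3: 1111000001011111111111
step 4: 0001111111000000000001
step 5: 1110000001111111111111
step 6: 0011111110000000000001
count of 1: 8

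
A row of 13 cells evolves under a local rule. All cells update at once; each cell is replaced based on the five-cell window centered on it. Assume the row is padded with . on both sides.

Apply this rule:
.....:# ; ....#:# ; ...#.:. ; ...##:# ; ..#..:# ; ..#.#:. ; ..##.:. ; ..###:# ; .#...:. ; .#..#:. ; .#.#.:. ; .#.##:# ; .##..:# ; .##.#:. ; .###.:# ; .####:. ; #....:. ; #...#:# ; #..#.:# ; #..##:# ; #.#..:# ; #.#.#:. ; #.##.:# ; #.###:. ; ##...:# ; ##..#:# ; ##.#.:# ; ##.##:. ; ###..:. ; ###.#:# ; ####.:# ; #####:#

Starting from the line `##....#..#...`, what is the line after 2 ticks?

#..#...######

.##.#.#.##..#
#..#...######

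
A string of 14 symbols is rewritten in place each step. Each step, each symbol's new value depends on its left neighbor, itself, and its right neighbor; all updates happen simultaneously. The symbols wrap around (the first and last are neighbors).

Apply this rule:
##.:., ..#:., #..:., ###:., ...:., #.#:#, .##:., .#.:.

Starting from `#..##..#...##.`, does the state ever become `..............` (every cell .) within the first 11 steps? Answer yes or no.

yes

step 1: .............#
step 2: ..............
all cells are . at step 2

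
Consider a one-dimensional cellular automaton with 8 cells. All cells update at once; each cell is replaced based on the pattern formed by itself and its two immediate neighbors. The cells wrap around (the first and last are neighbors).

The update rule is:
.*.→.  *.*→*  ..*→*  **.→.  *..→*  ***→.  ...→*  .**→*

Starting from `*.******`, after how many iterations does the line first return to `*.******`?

iteration 1: .**.....
iteration 2: **.*****
iteration 3: ..**....
iteration 4: ***.****
iteration 5: ...**...
iteration 6: ****.***
iteration 7: ....**..
iteration 8: *****.**
iteration 9: .....**.
iteration 10: ******.*
iteration 11: ......**
iteration 12: *******.
iteration 13: *......*
iteration 14: .*******
iteration 15: **......
iteration 16: *.******

16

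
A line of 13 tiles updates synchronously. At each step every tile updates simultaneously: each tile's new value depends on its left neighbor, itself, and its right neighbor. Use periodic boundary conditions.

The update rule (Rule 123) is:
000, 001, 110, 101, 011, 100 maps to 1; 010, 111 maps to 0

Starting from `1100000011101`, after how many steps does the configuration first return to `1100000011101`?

2

step 1: 0111111110111
step 2: 1100000011101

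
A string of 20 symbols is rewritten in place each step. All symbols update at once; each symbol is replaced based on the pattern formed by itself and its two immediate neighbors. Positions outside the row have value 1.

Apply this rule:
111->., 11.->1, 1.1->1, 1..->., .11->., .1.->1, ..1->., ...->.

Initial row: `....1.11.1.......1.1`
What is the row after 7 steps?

......1..1..........

....11.111.......11.
.....11..1........11
......1..1..........
......1..1..........  (fixed point — unchanged through step 7)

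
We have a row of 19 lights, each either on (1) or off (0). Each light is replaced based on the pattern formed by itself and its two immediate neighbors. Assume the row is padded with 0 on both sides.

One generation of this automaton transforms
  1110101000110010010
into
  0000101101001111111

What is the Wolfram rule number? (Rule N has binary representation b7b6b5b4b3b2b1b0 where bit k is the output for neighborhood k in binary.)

position 1: 111 → 0  (bit 7 = 0)
position 2: 110 → 0  (bit 6 = 0)
position 3: 101 → 0  (bit 5 = 0)
position 7: 100 → 1  (bit 4 = 1)
position 0: 011 → 0  (bit 3 = 0)
position 4: 010 → 1  (bit 2 = 1)
position 9: 001 → 1  (bit 1 = 1)
position 8: 000 → 0  (bit 0 = 0)
bits b7..b0 = 00010110 = 22

22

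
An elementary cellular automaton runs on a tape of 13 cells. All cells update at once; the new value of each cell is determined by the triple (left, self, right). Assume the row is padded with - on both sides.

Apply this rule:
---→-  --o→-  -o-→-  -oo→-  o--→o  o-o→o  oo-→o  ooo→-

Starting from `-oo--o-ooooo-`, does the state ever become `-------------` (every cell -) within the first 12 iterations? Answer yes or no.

--oo--o----oo
---oo--o----o
----oo--o----
-----oo--o---
------oo--o--
-------oo--o-
--------oo--o
---------oo--
----------oo-
-----------oo
------------o
-------------
all cells are - at iteration 12

yes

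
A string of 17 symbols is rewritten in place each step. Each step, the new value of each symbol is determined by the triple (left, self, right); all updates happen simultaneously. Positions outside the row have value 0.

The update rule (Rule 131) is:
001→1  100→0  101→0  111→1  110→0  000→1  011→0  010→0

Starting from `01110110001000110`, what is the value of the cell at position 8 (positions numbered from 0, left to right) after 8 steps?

step 1: 10100000110011000
step 2: 00001111000100011
step 3: 11110110011001100
step 4: 01100000100010001
step 5: 10001111001100110
step 6: 00110110010001000
step 7: 11000000100110011
step 8: 00011111001000100
position 8 holds 0

0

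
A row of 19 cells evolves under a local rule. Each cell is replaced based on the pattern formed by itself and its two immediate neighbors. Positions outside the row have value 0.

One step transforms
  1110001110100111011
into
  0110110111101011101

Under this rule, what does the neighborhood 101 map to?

1

At position 9 the neighborhood is 101; the next row has 1 there.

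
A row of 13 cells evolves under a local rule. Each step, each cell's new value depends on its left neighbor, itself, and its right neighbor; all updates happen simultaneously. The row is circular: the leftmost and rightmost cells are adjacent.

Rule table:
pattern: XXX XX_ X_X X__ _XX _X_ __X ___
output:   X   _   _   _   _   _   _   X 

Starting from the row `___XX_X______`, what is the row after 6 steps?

step 1: XX______XXXXX
step 2: X__XXXX__XXXX
step 3: ____XX____XXX
step 4: _XX____XX__X_
step 5: ____XX_______
step 6: XXX____XXXXXX

XXX____XXXXXX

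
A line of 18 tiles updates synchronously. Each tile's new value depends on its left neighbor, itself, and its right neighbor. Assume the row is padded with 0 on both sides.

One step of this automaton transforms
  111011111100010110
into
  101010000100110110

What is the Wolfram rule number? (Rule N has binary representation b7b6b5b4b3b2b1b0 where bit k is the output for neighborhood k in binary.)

position 1: 111 → 0  (bit 7 = 0)
position 2: 110 → 1  (bit 6 = 1)
position 3: 101 → 0  (bit 5 = 0)
position 10: 100 → 0  (bit 4 = 0)
position 0: 011 → 1  (bit 3 = 1)
position 13: 010 → 1  (bit 2 = 1)
position 12: 001 → 1  (bit 1 = 1)
position 11: 000 → 0  (bit 0 = 0)
bits b7..b0 = 01001110 = 78

78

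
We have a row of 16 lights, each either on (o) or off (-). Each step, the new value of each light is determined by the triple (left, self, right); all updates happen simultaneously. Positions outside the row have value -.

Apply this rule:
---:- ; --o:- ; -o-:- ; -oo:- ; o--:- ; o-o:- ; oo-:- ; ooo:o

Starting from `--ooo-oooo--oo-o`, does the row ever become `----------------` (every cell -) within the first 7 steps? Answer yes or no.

---o---oo-------
----------------
all cells are - at step 2

yes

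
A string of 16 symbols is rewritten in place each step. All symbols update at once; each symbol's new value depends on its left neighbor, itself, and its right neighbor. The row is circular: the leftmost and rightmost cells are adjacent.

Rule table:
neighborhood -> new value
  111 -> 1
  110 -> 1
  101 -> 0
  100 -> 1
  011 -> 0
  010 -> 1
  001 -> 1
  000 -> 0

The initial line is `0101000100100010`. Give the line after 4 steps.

1101101111110111
1100100111110011
1111111011111101
1111111001111100

1111111001111100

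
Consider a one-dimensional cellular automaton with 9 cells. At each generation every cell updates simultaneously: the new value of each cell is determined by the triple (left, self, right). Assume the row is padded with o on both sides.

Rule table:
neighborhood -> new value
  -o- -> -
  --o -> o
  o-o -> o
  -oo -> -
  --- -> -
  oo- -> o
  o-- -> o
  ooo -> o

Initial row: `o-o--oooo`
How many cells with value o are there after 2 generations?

7

generation 1: oo-oo-ooo
generation 2: ooo-oo-oo
count of o: 7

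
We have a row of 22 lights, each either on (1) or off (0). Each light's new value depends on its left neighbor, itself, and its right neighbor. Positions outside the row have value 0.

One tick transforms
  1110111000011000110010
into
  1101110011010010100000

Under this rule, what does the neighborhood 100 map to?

At position 7 the neighborhood is 100; the next row has 0 there.

0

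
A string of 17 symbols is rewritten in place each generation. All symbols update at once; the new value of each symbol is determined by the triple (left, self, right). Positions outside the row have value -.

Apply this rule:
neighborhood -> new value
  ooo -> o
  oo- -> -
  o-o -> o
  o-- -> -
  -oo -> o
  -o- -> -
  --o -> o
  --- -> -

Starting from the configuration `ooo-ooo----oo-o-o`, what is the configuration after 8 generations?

generation 1: oo-ooo----oo-o-o-
generation 2: o-ooo----oo-o-o--
generation 3: -ooo----oo-o-o---
generation 4: ooo----oo-o-o----
generation 5: oo----oo-o-o-----
generation 6: o----oo-o-o------
generation 7: ----oo-o-o-------
generation 8: ---oo-o-o--------

---oo-o-o--------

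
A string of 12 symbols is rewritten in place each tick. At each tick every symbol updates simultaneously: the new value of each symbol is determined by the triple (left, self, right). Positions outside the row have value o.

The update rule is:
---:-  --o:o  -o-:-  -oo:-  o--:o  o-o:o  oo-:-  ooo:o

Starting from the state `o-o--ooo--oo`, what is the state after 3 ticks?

tick 1: -o-oo-o-oo-o
tick 2: o-o--o-o--o-
tick 3: -o-oo-o-oo-o

-o-oo-o-oo-o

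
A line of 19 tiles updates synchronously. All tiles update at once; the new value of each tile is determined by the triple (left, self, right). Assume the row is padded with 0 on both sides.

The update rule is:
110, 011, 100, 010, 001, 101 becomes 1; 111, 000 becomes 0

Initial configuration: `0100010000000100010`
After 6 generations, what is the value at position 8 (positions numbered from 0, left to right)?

1

generation 1: 1110111000001110111
generation 2: 1011101100011011101
generation 3: 1110111110111110111
generation 4: 1011100011100011101
generation 5: 1110110110110110111
generation 6: 1011111111111111101
position 8 holds 1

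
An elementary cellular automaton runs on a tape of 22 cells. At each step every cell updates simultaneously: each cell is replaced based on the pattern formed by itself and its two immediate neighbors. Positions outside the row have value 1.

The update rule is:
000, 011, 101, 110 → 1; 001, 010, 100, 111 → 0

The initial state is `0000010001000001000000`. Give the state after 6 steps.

0100110001000100111101

step 1: 0111000100011100011110
step 2: 1101010001010101010011
step 3: 0110100100101010100010
step 4: 1111000000010101001001
step 5: 0001011111001010000001
step 6: 0100110001000100111101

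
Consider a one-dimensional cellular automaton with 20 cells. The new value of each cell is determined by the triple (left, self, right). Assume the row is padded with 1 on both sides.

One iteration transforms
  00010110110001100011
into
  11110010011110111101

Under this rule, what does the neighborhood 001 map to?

1

At position 2 the neighborhood is 001; the next row has 1 there.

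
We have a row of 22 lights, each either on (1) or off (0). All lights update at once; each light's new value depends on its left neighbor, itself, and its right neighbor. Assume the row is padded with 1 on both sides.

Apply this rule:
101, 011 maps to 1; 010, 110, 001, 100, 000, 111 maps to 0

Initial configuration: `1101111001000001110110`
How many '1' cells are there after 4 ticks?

tick 1: 0011000000000001001101
tick 2: 0010000000000000001011
tick 3: 0000000000000000000110
tick 4: 0000000000000000000101
count of 1: 2

2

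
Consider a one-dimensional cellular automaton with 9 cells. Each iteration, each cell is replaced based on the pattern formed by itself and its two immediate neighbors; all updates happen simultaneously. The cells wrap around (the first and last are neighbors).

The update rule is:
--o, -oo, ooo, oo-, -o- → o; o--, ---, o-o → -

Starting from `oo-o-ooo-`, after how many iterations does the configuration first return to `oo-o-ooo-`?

oo-o-ooo-

1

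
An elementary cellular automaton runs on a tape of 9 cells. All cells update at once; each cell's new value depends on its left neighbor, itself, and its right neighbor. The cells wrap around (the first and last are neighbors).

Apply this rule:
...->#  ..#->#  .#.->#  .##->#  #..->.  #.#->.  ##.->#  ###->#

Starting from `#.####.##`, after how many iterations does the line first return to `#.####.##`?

iteration 1: #.####.##

1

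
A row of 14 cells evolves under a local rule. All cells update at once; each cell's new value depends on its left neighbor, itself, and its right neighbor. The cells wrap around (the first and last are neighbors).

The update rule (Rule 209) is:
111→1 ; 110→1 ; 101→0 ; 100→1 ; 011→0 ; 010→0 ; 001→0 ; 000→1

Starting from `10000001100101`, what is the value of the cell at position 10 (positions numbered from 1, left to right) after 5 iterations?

11111100110000
01111110011110
00111111001111
10011111100111
11001111110011
position 10 holds 1

1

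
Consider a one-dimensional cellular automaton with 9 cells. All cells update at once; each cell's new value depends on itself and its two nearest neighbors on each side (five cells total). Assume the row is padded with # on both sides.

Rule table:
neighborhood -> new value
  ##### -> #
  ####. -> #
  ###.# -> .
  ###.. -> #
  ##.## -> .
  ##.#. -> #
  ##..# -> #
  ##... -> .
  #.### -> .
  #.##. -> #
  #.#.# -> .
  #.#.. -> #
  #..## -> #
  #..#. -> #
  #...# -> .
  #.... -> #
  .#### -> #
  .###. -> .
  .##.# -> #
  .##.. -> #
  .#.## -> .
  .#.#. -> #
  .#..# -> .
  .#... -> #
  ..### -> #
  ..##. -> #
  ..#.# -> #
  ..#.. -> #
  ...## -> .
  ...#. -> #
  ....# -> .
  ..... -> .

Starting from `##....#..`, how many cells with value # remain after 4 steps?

step 1: ##.#.##.#
step 2: #.#..##..
step 3: .##.#####
step 4: .##..####
count of #: 6

6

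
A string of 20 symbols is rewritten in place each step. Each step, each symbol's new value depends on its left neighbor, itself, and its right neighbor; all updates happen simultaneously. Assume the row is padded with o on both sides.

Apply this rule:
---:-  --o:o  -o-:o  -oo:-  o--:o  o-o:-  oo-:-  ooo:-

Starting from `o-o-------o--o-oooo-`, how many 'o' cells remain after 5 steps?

--oo-----ooooo------
oo--o---o-----o----o
--oooo-ooo---ooo--o-
oo--------o-o---ooo-
--o------oo-oo-o----
count of o: 6

6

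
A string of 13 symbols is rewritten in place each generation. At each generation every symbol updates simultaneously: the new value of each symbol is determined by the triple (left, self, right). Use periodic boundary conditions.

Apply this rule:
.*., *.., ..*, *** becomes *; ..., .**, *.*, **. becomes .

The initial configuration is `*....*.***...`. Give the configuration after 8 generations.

*****..*.**.*

**..**..*.*.*
*.**..***.*..
*...**.*..***
.*.*...***.**
.*.**.*.*....
**....*.**...
..*..**...*.*
*****..*.**.*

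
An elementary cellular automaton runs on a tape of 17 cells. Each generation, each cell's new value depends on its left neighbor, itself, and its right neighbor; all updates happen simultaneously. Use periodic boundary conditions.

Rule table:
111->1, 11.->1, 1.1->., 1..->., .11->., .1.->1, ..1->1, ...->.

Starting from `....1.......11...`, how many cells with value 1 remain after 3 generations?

6

...11......1.1...
..1.1.....11.1...
.11.1....1.1.1...
count of 1: 6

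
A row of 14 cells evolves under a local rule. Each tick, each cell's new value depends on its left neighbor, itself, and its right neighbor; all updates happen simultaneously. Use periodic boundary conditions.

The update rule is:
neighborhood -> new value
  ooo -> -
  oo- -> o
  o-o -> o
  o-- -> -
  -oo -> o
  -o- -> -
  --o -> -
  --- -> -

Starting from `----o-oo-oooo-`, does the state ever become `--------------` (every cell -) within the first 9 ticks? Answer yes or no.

yes

tick 1: -----ooooo--o-
tick 2: -----o---o----
tick 3: --------------
all cells are - at tick 3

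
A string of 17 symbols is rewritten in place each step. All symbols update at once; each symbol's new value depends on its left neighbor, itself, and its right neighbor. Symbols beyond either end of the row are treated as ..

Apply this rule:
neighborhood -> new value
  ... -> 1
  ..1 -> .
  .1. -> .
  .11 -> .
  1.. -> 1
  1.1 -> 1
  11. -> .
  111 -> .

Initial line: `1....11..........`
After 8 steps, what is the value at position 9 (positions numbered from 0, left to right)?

.111...1111111111
....11...........
111...11111111111
...11............
11...111111111111
..11.............
1...1111111111111
.11..............
position 9 holds .

.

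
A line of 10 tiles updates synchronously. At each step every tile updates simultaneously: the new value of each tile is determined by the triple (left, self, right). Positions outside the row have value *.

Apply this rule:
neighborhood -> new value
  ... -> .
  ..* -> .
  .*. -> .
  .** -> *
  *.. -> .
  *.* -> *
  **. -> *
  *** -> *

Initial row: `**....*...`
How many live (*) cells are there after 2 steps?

2

step 1: **........
step 2: **........
count of *: 2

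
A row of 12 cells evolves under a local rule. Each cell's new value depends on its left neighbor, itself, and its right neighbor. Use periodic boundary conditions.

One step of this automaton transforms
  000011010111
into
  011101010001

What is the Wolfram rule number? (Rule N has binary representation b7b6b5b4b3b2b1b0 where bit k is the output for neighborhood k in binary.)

71

position 10: 111 → 0  (bit 7 = 0)
position 5: 110 → 1  (bit 6 = 1)
position 6: 101 → 0  (bit 5 = 0)
position 0: 100 → 0  (bit 4 = 0)
position 4: 011 → 0  (bit 3 = 0)
position 7: 010 → 1  (bit 2 = 1)
position 3: 001 → 1  (bit 1 = 1)
position 1: 000 → 1  (bit 0 = 1)
bits b7..b0 = 01000111 = 71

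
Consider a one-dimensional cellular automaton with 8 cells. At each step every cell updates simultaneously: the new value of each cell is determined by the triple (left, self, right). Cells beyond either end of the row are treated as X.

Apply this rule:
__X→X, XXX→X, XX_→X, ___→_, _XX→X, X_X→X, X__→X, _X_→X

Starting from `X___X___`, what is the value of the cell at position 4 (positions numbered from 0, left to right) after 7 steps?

X

step 1: XX_XXX_X
step 2: XXXXXXXX
step 3: XXXXXXXX  (fixed point — unchanged through step 7)
position 4 holds X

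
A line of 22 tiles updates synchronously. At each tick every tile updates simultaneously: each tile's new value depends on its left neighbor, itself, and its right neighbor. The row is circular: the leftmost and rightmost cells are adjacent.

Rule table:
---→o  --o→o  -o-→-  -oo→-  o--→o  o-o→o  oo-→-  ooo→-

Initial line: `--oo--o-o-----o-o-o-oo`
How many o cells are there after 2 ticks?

9

oo--oo-o-ooooo-o-o-o--
--oo--o-o-----o-o-o-oo
count of o: 9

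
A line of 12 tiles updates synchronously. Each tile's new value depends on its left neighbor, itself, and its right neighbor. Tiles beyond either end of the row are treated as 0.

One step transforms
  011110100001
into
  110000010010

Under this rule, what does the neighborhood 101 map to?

At position 5 the neighborhood is 101; the next row has 0 there.

0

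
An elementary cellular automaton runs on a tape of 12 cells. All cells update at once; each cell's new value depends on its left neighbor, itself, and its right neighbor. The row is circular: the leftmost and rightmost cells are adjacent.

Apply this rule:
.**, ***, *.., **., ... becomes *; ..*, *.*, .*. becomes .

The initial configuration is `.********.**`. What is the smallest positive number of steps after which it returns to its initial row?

1

step 1: .********.**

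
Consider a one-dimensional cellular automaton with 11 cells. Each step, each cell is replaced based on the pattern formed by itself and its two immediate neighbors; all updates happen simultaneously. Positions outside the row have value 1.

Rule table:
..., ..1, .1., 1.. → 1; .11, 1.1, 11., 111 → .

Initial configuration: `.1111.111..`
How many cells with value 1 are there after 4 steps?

.........11
111111111..
.........11  (repeats step 1; period 2)
step 4: 111111111..
count of 1: 9

9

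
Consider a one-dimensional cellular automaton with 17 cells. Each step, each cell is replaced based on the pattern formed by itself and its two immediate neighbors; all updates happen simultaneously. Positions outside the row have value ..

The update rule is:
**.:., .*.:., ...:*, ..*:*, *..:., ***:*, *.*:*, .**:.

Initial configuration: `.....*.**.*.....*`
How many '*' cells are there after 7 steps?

6

step 1: *****.*..*..****.
step 2: .***.*..*..*.**..
step 3: *.*.*..*..*.*...*
step 4: .*.*..*..*.*..**.
step 5: *.*..*..*.*..*...
step 6: .*..*..*.*..*..**
step 7: *..*..*.*..*..*..
count of *: 6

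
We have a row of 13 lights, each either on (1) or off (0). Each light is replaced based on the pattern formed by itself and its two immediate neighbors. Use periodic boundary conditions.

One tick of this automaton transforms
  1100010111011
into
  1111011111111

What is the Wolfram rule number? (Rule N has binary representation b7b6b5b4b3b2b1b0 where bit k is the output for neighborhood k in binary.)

253

position 0: 111 → 1  (bit 7 = 1)
position 1: 110 → 1  (bit 6 = 1)
position 6: 101 → 1  (bit 5 = 1)
position 2: 100 → 1  (bit 4 = 1)
position 7: 011 → 1  (bit 3 = 1)
position 5: 010 → 1  (bit 2 = 1)
position 4: 001 → 0  (bit 1 = 0)
position 3: 000 → 1  (bit 0 = 1)
bits b7..b0 = 11111101 = 253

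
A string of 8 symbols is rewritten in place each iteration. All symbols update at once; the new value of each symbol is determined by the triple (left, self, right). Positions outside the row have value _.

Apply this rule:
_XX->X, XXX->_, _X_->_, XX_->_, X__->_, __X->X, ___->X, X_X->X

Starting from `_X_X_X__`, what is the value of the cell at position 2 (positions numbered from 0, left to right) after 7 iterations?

_

X_X_X__X
_X_X__X_
X_X__X__
_X__X__X
X__X__X_
__X__X__
XX__X__X
position 2 holds _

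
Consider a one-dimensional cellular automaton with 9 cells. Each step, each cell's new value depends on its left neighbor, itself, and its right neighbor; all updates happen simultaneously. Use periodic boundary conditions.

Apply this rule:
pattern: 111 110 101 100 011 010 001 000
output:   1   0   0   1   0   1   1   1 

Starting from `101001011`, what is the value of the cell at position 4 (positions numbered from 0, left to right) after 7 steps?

step 1: 001111001
step 2: 110110111
step 3: 100000011
step 4: 011111101
step 5: 001111001  (repeats step 1; period 4)
step 7: 100000011
position 4 holds 0

0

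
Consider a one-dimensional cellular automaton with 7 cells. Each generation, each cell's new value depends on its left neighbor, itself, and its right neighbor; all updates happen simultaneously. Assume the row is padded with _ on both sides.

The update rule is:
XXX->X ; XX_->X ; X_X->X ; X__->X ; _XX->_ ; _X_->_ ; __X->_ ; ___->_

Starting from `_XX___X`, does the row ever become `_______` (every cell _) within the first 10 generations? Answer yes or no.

yes

__XX___
___XX__
____XX_
_____XX
______X
_______
all cells are _ at generation 6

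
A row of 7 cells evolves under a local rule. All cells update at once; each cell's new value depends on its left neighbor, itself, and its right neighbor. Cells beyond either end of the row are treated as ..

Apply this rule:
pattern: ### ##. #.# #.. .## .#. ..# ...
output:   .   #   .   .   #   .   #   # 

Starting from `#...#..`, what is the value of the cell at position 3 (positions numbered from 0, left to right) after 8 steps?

step 1: ..##..#
step 2: ####.#.
step 3: #..#...
step 4: ..#..##
step 5: ##..###
step 6: ##.##.#
step 7: ##.##..
step 8: ##.##.#
position 3 holds #

#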